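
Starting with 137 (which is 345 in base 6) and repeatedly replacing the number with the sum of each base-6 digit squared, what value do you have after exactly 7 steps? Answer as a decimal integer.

26

137 = (3,4,5)_6 → 3² + 4² + 5² = 9 + 16 + 25 = 50
50 = (1,2,2)_6 → 1² + 2² + 2² = 1 + 4 + 4 = 9
9 = (1,3)_6 → 1² + 3² = 1 + 9 = 10
10 = (1,4)_6 → 1² + 4² = 1 + 16 = 17
17 = (2,5)_6 → 2² + 5² = 4 + 25 = 29
29 = (4,5)_6 → 4² + 5² = 16 + 25 = 41
41 = (1,0,5)_6 → 1² + 0² + 5² = 1 + 0 + 25 = 26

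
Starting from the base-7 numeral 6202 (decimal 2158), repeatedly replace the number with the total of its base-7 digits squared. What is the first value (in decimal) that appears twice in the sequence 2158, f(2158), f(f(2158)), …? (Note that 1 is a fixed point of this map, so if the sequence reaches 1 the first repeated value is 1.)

2

2158 = (6,2,0,2)_7 → 6² + 2² + 0² + 2² = 36 + 4 + 0 + 4 = 44
44 = (6,2)_7 → 6² + 2² = 36 + 4 = 40
40 = (5,5)_7 → 5² + 5² = 25 + 25 = 50
50 = (1,0,1)_7 → 1² + 0² + 1² = 1 + 0 + 1 = 2
2 = (2)_7 → 2² = 4
4 = (4)_7 → 4² = 16
16 = (2,2)_7 → 2² + 2² = 4 + 4 = 8
8 = (1,1)_7 → 1² + 1² = 1 + 1 = 2  — 2 already appeared earlier.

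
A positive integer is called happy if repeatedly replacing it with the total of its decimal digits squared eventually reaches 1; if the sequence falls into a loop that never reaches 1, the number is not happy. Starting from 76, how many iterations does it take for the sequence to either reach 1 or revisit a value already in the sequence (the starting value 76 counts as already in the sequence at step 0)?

76 → 85
85 → 89
89 → 145
145 → 42
42 → 20
20 → 4
4 → 16
16 → 37
37 → 58
58 → 89  — 89 repeats.
That took 10 steps.

10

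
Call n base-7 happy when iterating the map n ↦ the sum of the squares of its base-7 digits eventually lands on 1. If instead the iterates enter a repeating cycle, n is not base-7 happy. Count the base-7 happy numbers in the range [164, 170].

1

164: 164 → 22 → 10 → 10  — not base-7 happy
165: 165 → 29 → 17 → 13 → 37 → 29  — not base-7 happy
166: 166 → 38 → 34 → 52 → 10 → 10  — not base-7 happy
167: 167 → 49 → 1  — base-7 happy
168: 168 → 18 → 20 → 40 → 50 → 2 → 4 → 16 → 8 → 2  — not base-7 happy
169: 169 → 19 → 29 → 17 → 13 → 37 → 29  — not base-7 happy
170: 170 → 22 → 10 → 10  — not base-7 happy
base-7 happy: 167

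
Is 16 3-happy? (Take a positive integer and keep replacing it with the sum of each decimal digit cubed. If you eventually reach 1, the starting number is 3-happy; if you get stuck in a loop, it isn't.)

16 → 1³ + 6³ = 217
217 → 2³ + 1³ + 7³ = 352
352 → 3³ + 5³ + 2³ = 160
160 → 1³ + 6³ + 0³ = 217  — 217 already seen; the sequence cycles without reaching 1.

not 3-happy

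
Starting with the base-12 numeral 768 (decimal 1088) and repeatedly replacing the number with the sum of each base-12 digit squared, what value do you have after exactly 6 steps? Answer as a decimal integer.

34

1088 = (7,6,8)_12 → 7² + 6² + 8² = 149
149 = (1,0,5)_12 → 1² + 0² + 5² = 26
26 = (2,2)_12 → 2² + 2² = 8
8 = (8)_12 → 8² = 64
64 = (5,4)_12 → 5² + 4² = 41
41 = (3,5)_12 → 3² + 5² = 34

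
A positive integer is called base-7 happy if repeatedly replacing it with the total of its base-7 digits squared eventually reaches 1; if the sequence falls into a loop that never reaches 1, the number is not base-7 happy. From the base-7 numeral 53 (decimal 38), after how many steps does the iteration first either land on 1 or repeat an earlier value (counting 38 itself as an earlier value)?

38 = (5,3)_7 → 5² + 3² = 25 + 9 = 34
34 = (4,6)_7 → 4² + 6² = 16 + 36 = 52
52 = (1,0,3)_7 → 1² + 0² + 3² = 1 + 0 + 9 = 10
10 = (1,3)_7 → 1² + 3² = 1 + 9 = 10  — 10 repeats.
That took 4 steps.

4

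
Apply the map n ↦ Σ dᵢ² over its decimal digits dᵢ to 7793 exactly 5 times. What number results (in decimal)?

1

7793 → 7² + 7² + 9² + 3² = 49 + 49 + 81 + 9 = 188
188 → 1² + 8² + 8² = 1 + 64 + 64 = 129
129 → 1² + 2² + 9² = 1 + 4 + 81 = 86
86 → 8² + 6² = 64 + 36 = 100
100 → 1² + 0² + 0² = 1 + 0 + 0 = 1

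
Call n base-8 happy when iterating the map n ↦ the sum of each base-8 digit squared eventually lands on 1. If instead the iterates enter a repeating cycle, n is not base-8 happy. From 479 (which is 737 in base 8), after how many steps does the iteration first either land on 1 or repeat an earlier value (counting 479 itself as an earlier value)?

479 = (7,3,7)_8 → 7² + 3² + 7² = 49 + 9 + 49 = 107
107 = (1,5,3)_8 → 1² + 5² + 3² = 1 + 25 + 9 = 35
35 = (4,3)_8 → 4² + 3² = 16 + 9 = 25
25 = (3,1)_8 → 3² + 1² = 9 + 1 = 10
10 = (1,2)_8 → 1² + 2² = 1 + 4 = 5
5 = (5)_8 → 5² = 25  — 25 repeats.
That took 6 steps.

6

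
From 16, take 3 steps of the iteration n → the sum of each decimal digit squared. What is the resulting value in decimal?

16 → 1² + 6² = 37
37 → 3² + 7² = 58
58 → 5² + 8² = 89

89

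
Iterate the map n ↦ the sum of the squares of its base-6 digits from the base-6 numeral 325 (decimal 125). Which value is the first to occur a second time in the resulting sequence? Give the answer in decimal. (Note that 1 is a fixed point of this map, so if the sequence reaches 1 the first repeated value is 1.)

5

125 = (3,2,5)_6 → 3² + 2² + 5² = 38
38 = (1,0,2)_6 → 1² + 0² + 2² = 5
5 = (5)_6 → 5² = 25
25 = (4,1)_6 → 4² + 1² = 17
17 = (2,5)_6 → 2² + 5² = 29
29 = (4,5)_6 → 4² + 5² = 41
41 = (1,0,5)_6 → 1² + 0² + 5² = 26
26 = (4,2)_6 → 4² + 2² = 20
20 = (3,2)_6 → 3² + 2² = 13
13 = (2,1)_6 → 2² + 1² = 5  — 5 already appeared earlier.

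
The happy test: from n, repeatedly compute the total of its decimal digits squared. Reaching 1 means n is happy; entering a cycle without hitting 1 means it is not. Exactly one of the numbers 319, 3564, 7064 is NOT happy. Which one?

319: 319 → 91 → 82 → 68 → 100 → 1  — reaches 1 (happy)
3564: 3564 → 86 → 100 → 1  — reaches 1 (happy)
7064: 7064 → 101 → 2 → 4 → 16 → 37 → 58 → 89 → 145 → 42 → 20 → 4  — repeats 4 (not happy)

7064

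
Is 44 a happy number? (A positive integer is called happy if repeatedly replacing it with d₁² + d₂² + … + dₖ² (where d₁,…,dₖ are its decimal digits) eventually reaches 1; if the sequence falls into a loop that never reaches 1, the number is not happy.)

happy

44 → 4² + 4² = 16 + 16 = 32
32 → 3² + 2² = 9 + 4 = 13
13 → 1² + 3² = 1 + 9 = 10
10 → 1² + 0² = 1 + 0 = 1  — reached 1.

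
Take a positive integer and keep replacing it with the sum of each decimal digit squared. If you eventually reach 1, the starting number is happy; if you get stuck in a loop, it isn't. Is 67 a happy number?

67 → 6² + 7² = 85
85 → 8² + 5² = 89
89 → 8² + 9² = 145
145 → 1² + 4² + 5² = 42
42 → 4² + 2² = 20
20 → 2² + 0² = 4
4 → 4² = 16
16 → 1² + 6² = 37
37 → 3² + 7² = 58
58 → 5² + 8² = 89  — 89 already seen; the sequence cycles without reaching 1.

not happy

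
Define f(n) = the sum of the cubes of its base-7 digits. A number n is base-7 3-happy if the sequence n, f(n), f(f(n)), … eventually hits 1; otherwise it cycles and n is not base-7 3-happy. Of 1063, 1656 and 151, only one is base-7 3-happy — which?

1063

1063: 1063 → 307 → 433 → 343 → 1  — reaches 1 (base-7 3-happy)
1656: 1656 → 378 → 126 → 72 → 36 → 126  — repeats 126 (not base-7 3-happy)
151: 151 → 91 → 217 → 91  — repeats 91 (not base-7 3-happy)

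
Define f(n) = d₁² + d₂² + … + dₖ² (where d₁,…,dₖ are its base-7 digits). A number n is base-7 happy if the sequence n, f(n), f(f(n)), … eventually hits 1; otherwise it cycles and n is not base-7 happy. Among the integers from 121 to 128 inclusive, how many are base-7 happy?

1

121: 121 → 17 → 13 → 37 → 29 → 17  (repeats 17)
122: 122 → 22 → 10 → 10  (repeats 10)
123: 123 → 29 → 17 → 13 → 37 → 29  (repeats 29)
124: 124 → 38 → 34 → 52 → 10 → 10  (repeats 10)
125: 125 → 49 → 1  (reaches 1)
126: 126 → 20 → 40 → 50 → 2 → 4 → 16 → 8 → 2  (repeats 2)
127: 127 → 21 → 9 → 5 → 25 → 25  (repeats 25)
128: 128 → 24 → 18 → 20 → 40 → 50 → 2 → 4 → 16 → 8 → 2  (repeats 2)
base-7 happy: 125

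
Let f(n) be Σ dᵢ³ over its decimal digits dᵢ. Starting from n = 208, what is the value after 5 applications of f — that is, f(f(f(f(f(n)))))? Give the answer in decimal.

133

208 → 520
520 → 133
133 → 55
55 → 250
250 → 133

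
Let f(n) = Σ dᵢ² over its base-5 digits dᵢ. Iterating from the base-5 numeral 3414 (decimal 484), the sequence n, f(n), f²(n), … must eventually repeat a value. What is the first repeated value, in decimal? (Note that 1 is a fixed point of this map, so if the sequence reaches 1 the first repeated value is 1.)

484 = (3,4,1,4)_5 → 3² + 4² + 1² + 4² = 9 + 16 + 1 + 16 = 42
42 = (1,3,2)_5 → 1² + 3² + 2² = 1 + 9 + 4 = 14
14 = (2,4)_5 → 2² + 4² = 4 + 16 = 20
20 = (4,0)_5 → 4² + 0² = 16 + 0 = 16
16 = (3,1)_5 → 3² + 1² = 9 + 1 = 10
10 = (2,0)_5 → 2² + 0² = 4 + 0 = 4
4 = (4)_5 → 4² = 16  — 16 already appeared earlier.

16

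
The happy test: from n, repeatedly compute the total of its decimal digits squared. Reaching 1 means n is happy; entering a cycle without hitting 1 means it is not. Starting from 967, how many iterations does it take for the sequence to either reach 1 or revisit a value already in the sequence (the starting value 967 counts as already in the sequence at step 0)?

11

967 → 9² + 6² + 7² = 166
166 → 1² + 6² + 6² = 73
73 → 7² + 3² = 58
58 → 5² + 8² = 89
89 → 8² + 9² = 145
145 → 1² + 4² + 5² = 42
42 → 4² + 2² = 20
20 → 2² + 0² = 4
4 → 4² = 16
16 → 1² + 6² = 37
37 → 3² + 7² = 58  — 58 repeats.
That took 11 steps.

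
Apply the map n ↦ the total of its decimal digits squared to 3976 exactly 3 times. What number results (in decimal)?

74

3976 → 3² + 9² + 7² + 6² = 9 + 81 + 49 + 36 = 175
175 → 1² + 7² + 5² = 1 + 49 + 25 = 75
75 → 7² + 5² = 49 + 25 = 74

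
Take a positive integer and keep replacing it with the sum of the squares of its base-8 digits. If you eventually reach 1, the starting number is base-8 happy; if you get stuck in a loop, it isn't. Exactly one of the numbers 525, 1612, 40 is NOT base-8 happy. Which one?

525: 525 → 27 → 18 → 8 → 1  — reaches 1 (base-8 happy)
1612: 1612 → 27 → 18 → 8 → 1  — reaches 1 (base-8 happy)
40: 40 → 25 → 10 → 5 → 25  — repeats 25 (not base-8 happy)

40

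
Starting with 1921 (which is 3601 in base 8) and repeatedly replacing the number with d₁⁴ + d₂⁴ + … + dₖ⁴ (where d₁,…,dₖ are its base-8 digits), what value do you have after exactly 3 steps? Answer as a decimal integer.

1921 = (3,6,0,1)_8 → 3⁴ + 6⁴ + 0⁴ + 1⁴ = 81 + 1296 + 0 + 1 = 1378
1378 = (2,5,4,2)_8 → 2⁴ + 5⁴ + 4⁴ + 2⁴ = 16 + 625 + 256 + 16 = 913
913 = (1,6,2,1)_8 → 1⁴ + 6⁴ + 2⁴ + 1⁴ = 1 + 1296 + 16 + 1 = 1314

1314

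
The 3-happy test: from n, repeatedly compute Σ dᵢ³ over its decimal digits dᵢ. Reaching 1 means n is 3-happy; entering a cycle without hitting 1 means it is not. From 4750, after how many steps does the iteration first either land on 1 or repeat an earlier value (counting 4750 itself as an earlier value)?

4750 → 532
532 → 160
160 → 217
217 → 352
352 → 160  — 160 repeats.
That took 5 steps.

5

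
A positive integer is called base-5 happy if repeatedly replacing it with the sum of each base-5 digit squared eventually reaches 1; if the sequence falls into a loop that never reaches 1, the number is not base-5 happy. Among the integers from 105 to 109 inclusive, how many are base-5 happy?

1

105: 105 → 17 → 13 → 13  — not base-5 happy
106: 106 → 18 → 18  — not base-5 happy
107: 107 → 21 → 17 → 13 → 13  — not base-5 happy
108: 108 → 26 → 2 → 4 → 16 → 10 → 4  — not base-5 happy
109: 109 → 33 → 11 → 5 → 1  — base-5 happy
base-5 happy: 109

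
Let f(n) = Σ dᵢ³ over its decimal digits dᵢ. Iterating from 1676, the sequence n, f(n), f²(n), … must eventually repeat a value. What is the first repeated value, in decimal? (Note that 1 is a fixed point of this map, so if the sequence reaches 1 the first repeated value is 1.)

1676 → 1³ + 6³ + 7³ + 6³ = 1 + 216 + 343 + 216 = 776
776 → 7³ + 7³ + 6³ = 343 + 343 + 216 = 902
902 → 9³ + 0³ + 2³ = 729 + 0 + 8 = 737
737 → 7³ + 3³ + 7³ = 343 + 27 + 343 = 713
713 → 7³ + 1³ + 3³ = 343 + 1 + 27 = 371
371 → 3³ + 7³ + 1³ = 27 + 343 + 1 = 371  — 371 already appeared earlier.

371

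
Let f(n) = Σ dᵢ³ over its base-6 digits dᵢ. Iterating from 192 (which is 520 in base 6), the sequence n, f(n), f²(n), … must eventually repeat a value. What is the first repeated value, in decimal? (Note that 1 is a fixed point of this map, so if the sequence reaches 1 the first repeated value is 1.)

1

192 = (5,2,0)_6 → 5³ + 2³ + 0³ = 125 + 8 + 0 = 133
133 = (3,4,1)_6 → 3³ + 4³ + 1³ = 27 + 64 + 1 = 92
92 = (2,3,2)_6 → 2³ + 3³ + 2³ = 8 + 27 + 8 = 43
43 = (1,1,1)_6 → 1³ + 1³ + 1³ = 1 + 1 + 1 = 3
3 = (3)_6 → 3³ = 27
27 = (4,3)_6 → 4³ + 3³ = 64 + 27 = 91
91 = (2,3,1)_6 → 2³ + 3³ + 1³ = 8 + 27 + 1 = 36
36 = (1,0,0)_6 → 1³ + 0³ + 0³ = 1 + 0 + 0 = 1  — reached the fixed point 1.
1 → 1, so 1 is the first repeated value.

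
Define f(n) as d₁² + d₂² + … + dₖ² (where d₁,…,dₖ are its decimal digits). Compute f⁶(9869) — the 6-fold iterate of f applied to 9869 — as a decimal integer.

9869 → 9² + 8² + 6² + 9² = 262
262 → 2² + 6² + 2² = 44
44 → 4² + 4² = 32
32 → 3² + 2² = 13
13 → 1² + 3² = 10
10 → 1² + 0² = 1

1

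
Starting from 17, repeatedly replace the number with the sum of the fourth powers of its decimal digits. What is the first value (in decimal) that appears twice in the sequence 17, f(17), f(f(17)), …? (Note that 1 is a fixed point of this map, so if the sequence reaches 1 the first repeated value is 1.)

17 → 1⁴ + 7⁴ = 2402
2402 → 2⁴ + 4⁴ + 0⁴ + 2⁴ = 288
288 → 2⁴ + 8⁴ + 8⁴ = 8208
8208 → 8⁴ + 2⁴ + 0⁴ + 8⁴ = 8208  — 8208 already appeared earlier.

8208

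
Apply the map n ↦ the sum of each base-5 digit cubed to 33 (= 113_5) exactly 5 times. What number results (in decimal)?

65

33 = (1,1,3)_5 → 1³ + 1³ + 3³ = 29
29 = (1,0,4)_5 → 1³ + 0³ + 4³ = 65
65 = (2,3,0)_5 → 2³ + 3³ + 0³ = 35
35 = (1,2,0)_5 → 1³ + 2³ + 0³ = 9
9 = (1,4)_5 → 1³ + 4³ = 65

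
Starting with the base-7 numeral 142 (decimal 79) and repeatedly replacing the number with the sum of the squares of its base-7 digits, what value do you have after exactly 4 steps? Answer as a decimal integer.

25

79 = (1,4,2)_7 → 1² + 4² + 2² = 1 + 16 + 4 = 21
21 = (3,0)_7 → 3² + 0² = 9 + 0 = 9
9 = (1,2)_7 → 1² + 2² = 1 + 4 = 5
5 = (5)_7 → 5² = 25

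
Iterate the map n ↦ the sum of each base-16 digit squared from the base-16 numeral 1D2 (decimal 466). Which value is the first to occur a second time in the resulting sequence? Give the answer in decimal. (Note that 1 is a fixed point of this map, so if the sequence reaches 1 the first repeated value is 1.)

466 = (1,13,2)_16 → 1² + 13² + 2² = 174
174 = (10,14)_16 → 10² + 14² = 296
296 = (1,2,8)_16 → 1² + 2² + 8² = 69
69 = (4,5)_16 → 4² + 5² = 41
41 = (2,9)_16 → 2² + 9² = 85
85 = (5,5)_16 → 5² + 5² = 50
50 = (3,2)_16 → 3² + 2² = 13
13 = (13)_16 → 13² = 169
169 = (10,9)_16 → 10² + 9² = 181
181 = (11,5)_16 → 11² + 5² = 146
146 = (9,2)_16 → 9² + 2² = 85  — 85 already appeared earlier.

85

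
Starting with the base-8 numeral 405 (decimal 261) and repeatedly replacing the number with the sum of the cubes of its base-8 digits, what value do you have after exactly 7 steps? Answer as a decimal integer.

476

261 = (4,0,5)_8 → 4³ + 0³ + 5³ = 189
189 = (2,7,5)_8 → 2³ + 7³ + 5³ = 476
476 = (7,3,4)_8 → 7³ + 3³ + 4³ = 434
434 = (6,6,2)_8 → 6³ + 6³ + 2³ = 440
440 = (6,7,0)_8 → 6³ + 7³ + 0³ = 559
559 = (1,0,5,7)_8 → 1³ + 0³ + 5³ + 7³ = 469
469 = (7,2,5)_8 → 7³ + 2³ + 5³ = 476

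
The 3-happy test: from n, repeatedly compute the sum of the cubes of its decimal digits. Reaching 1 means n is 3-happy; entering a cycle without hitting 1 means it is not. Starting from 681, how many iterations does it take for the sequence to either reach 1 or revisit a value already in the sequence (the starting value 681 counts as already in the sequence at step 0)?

5

681 → 6³ + 8³ + 1³ = 216 + 512 + 1 = 729
729 → 7³ + 2³ + 9³ = 343 + 8 + 729 = 1080
1080 → 1³ + 0³ + 8³ + 0³ = 1 + 0 + 512 + 0 = 513
513 → 5³ + 1³ + 3³ = 125 + 1 + 27 = 153
153 → 1³ + 5³ + 3³ = 1 + 125 + 27 = 153  — 153 repeats.
That took 5 steps.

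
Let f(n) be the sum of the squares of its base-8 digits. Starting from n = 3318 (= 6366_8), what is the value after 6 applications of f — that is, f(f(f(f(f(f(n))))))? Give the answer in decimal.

50

3318 = (6,3,6,6)_8 → 6² + 3² + 6² + 6² = 36 + 9 + 36 + 36 = 117
117 = (1,6,5)_8 → 1² + 6² + 5² = 1 + 36 + 25 = 62
62 = (7,6)_8 → 7² + 6² = 49 + 36 = 85
85 = (1,2,5)_8 → 1² + 2² + 5² = 1 + 4 + 25 = 30
30 = (3,6)_8 → 3² + 6² = 9 + 36 = 45
45 = (5,5)_8 → 5² + 5² = 25 + 25 = 50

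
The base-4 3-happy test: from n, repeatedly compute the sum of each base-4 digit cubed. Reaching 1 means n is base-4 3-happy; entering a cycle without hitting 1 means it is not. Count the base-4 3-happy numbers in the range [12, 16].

1

12: 12 → 27 → 36 → 9 → 9  (repeats 9)
13: 13 → 28 → 28  (repeats 28)
14: 14 → 35 → 35  (repeats 35)
15: 15 → 54 → 36 → 9 → 9  (repeats 9)
16: 16 → 1  (reaches 1)
base-4 3-happy: 16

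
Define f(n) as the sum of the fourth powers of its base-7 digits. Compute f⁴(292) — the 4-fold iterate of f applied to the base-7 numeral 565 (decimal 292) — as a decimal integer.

1808

292 = (5,6,5)_7 → 5⁴ + 6⁴ + 5⁴ = 625 + 1296 + 625 = 2546
2546 = (1,0,2,6,5)_7 → 1⁴ + 0⁴ + 2⁴ + 6⁴ + 5⁴ = 1 + 0 + 16 + 1296 + 625 = 1938
1938 = (5,4,3,6)_7 → 5⁴ + 4⁴ + 3⁴ + 6⁴ = 625 + 256 + 81 + 1296 = 2258
2258 = (6,4,0,4)_7 → 6⁴ + 4⁴ + 0⁴ + 4⁴ = 1296 + 256 + 0 + 256 = 1808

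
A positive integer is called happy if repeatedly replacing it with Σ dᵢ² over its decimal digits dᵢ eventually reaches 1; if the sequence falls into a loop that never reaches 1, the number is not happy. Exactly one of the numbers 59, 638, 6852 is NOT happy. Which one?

59: 59 → 106 → 37 → 58 → 89 → 145 → 42 → 20 → 4 → 16 → 37  — repeats 37 (not happy)
638: 638 → 109 → 82 → 68 → 100 → 1  — reaches 1 (happy)
6852: 6852 → 129 → 86 → 100 → 1  — reaches 1 (happy)

59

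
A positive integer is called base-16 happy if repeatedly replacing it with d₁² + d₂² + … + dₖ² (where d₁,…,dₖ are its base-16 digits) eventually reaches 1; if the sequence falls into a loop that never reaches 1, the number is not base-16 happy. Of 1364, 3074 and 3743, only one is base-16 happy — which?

1364

1364: 1364 → 66 → 20 → 17 → 2 → 4 → 16 → 1  — reaches 1 (base-16 happy)
3074: 3074 → 148 → 97 → 37 → 29 → 170 → 200 → 208 → 169 → 181 → 146 → 85 → 50 → 13 → 169  — repeats 169 (not base-16 happy)
3743: 3743 → 502 → 262 → 37 → 29 → 170 → 200 → 208 → 169 → 181 → 146 → 85 → 50 → 13 → 169  — repeats 169 (not base-16 happy)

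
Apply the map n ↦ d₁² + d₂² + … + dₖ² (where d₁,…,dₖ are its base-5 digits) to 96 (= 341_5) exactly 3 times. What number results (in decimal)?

96 = (3,4,1)_5 → 3² + 4² + 1² = 26
26 = (1,0,1)_5 → 1² + 0² + 1² = 2
2 = (2)_5 → 2² = 4

4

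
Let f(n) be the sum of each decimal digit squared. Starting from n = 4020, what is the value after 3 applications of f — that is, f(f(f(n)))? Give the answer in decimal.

4020 → 4² + 0² + 2² + 0² = 16 + 0 + 4 + 0 = 20
20 → 2² + 0² = 4 + 0 = 4
4 → 4² = 16

16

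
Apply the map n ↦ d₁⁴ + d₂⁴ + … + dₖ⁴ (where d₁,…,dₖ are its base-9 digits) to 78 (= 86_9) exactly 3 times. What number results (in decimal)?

78 = (8,6)_9 → 8⁴ + 6⁴ = 5392
5392 = (7,3,5,1)_9 → 7⁴ + 3⁴ + 5⁴ + 1⁴ = 3108
3108 = (4,2,3,3)_9 → 4⁴ + 2⁴ + 3⁴ + 3⁴ = 434

434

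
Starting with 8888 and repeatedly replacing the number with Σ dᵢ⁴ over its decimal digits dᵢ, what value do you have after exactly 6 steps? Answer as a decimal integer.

8888 → 8⁴ + 8⁴ + 8⁴ + 8⁴ = 4096 + 4096 + 4096 + 4096 = 16384
16384 → 1⁴ + 6⁴ + 3⁴ + 8⁴ + 4⁴ = 1 + 1296 + 81 + 4096 + 256 = 5730
5730 → 5⁴ + 7⁴ + 3⁴ + 0⁴ = 625 + 2401 + 81 + 0 = 3107
3107 → 3⁴ + 1⁴ + 0⁴ + 7⁴ = 81 + 1 + 0 + 2401 = 2483
2483 → 2⁴ + 4⁴ + 8⁴ + 3⁴ = 16 + 256 + 4096 + 81 = 4449
4449 → 4⁴ + 4⁴ + 4⁴ + 9⁴ = 256 + 256 + 256 + 6561 = 7329

7329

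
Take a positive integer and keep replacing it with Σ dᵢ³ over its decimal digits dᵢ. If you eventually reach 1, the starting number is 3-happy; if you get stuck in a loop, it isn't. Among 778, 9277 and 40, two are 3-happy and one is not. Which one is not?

40

778: 778 → 1198 → 1243 → 100 → 1  — reaches 1 (3-happy)
9277: 9277 → 1423 → 100 → 1  — reaches 1 (3-happy)
40: 40 → 64 → 280 → 520 → 133 → 55 → 250 → 133  — repeats 133 (not 3-happy)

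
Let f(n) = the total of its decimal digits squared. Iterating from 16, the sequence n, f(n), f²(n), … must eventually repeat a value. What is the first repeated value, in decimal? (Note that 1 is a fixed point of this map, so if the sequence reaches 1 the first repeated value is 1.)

16

16 → 37
37 → 58
58 → 89
89 → 145
145 → 42
42 → 20
20 → 4
4 → 16  — 16 already appeared earlier.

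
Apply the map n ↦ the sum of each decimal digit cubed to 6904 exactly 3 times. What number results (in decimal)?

6904 → 6³ + 9³ + 0³ + 4³ = 216 + 729 + 0 + 64 = 1009
1009 → 1³ + 0³ + 0³ + 9³ = 1 + 0 + 0 + 729 = 730
730 → 7³ + 3³ + 0³ = 343 + 27 + 0 = 370

370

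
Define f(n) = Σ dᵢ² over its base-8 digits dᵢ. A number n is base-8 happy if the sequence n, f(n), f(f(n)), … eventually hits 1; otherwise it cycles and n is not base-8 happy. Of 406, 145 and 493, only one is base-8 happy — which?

406

406: 406 → 76 → 18 → 8 → 1  — reaches 1 (base-8 happy)
145: 145 → 9 → 2 → 4 → 16 → 4  — repeats 4 (not base-8 happy)
493: 493 → 99 → 26 → 13 → 26  — repeats 26 (not base-8 happy)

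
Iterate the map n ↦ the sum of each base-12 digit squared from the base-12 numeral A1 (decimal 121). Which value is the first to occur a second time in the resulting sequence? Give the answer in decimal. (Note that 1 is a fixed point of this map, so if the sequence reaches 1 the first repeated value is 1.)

25

121 = (10,1)_12 → 10² + 1² = 100 + 1 = 101
101 = (8,5)_12 → 8² + 5² = 64 + 25 = 89
89 = (7,5)_12 → 7² + 5² = 49 + 25 = 74
74 = (6,2)_12 → 6² + 2² = 36 + 4 = 40
40 = (3,4)_12 → 3² + 4² = 9 + 16 = 25
25 = (2,1)_12 → 2² + 1² = 4 + 1 = 5
5 = (5)_12 → 5² = 25  — 25 already appeared earlier.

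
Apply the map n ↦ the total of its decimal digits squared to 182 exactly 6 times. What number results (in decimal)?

16

182 → 1² + 8² + 2² = 1 + 64 + 4 = 69
69 → 6² + 9² = 36 + 81 = 117
117 → 1² + 1² + 7² = 1 + 1 + 49 = 51
51 → 5² + 1² = 25 + 1 = 26
26 → 2² + 6² = 4 + 36 = 40
40 → 4² + 0² = 16 + 0 = 16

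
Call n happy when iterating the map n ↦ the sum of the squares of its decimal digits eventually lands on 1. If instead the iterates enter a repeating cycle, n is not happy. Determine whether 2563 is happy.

2563 → 2² + 5² + 6² + 3² = 74
74 → 7² + 4² = 65
65 → 6² + 5² = 61
61 → 6² + 1² = 37
37 → 3² + 7² = 58
58 → 5² + 8² = 89
89 → 8² + 9² = 145
145 → 1² + 4² + 5² = 42
42 → 4² + 2² = 20
20 → 2² + 0² = 4
4 → 4² = 16
16 → 1² + 6² = 37  — 37 already seen; the sequence cycles without reaching 1.

not happy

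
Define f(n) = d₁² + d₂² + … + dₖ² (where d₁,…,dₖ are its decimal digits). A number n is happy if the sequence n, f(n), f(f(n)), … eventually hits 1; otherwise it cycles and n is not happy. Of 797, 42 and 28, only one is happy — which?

28

797: 797 → 179 → 131 → 11 → 2 → 4 → 16 → 37 → 58 → 89 → 145 → 42 → 20 → 4  — repeats 4 (not happy)
42: 42 → 20 → 4 → 16 → 37 → 58 → 89 → 145 → 42  — repeats 42 (not happy)
28: 28 → 68 → 100 → 1  — reaches 1 (happy)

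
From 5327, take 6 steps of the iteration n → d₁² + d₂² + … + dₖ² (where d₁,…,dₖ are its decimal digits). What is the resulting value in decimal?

16

5327 → 5² + 3² + 2² + 7² = 87
87 → 8² + 7² = 113
113 → 1² + 1² + 3² = 11
11 → 1² + 1² = 2
2 → 2² = 4
4 → 4² = 16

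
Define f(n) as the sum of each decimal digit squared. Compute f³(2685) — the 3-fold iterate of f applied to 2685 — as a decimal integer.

2685 → 129
129 → 86
86 → 100

100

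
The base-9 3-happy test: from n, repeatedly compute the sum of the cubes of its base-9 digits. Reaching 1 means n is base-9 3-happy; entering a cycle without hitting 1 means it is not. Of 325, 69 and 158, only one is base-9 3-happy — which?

69

325: 325 → 65 → 351 → 91 → 3 → 27 → 27  — repeats 27 (not base-9 3-happy)
69: 69 → 559 → 729 → 1  — reaches 1 (base-9 3-happy)
158: 158 → 638 → 1198 → 470 → 476 → 980 → 540 → 432 → 152 → 856 → 128 → 134 → 638  — repeats 638 (not base-9 3-happy)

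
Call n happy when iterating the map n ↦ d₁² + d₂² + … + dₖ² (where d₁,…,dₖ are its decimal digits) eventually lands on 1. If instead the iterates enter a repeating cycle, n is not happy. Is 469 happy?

469 → 133
133 → 19
19 → 82
82 → 68
68 → 100
100 → 1  — reached 1.

happy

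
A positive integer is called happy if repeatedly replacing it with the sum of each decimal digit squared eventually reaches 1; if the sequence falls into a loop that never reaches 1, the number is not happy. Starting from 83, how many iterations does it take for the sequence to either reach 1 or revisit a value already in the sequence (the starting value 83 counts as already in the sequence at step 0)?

10

83 → 73
73 → 58
58 → 89
89 → 145
145 → 42
42 → 20
20 → 4
4 → 16
16 → 37
37 → 58  — 58 repeats.
That took 10 steps.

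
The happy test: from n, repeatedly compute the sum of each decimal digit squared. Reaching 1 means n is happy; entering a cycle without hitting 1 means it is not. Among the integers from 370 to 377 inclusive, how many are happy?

1

370: 370 → 58 → 89 → 145 → 42 → 20 → 4 → 16 → 37 → 58  — not happy
371: 371 → 59 → 106 → 37 → 58 → 89 → 145 → 42 → 20 → 4 → 16 → 37  — not happy
372: 372 → 62 → 40 → 16 → 37 → 58 → 89 → 145 → 42 → 20 → 4 → 16  — not happy
373: 373 → 67 → 85 → 89 → 145 → 42 → 20 → 4 → 16 → 37 → 58 → 89  — not happy
374: 374 → 74 → 65 → 61 → 37 → 58 → 89 → 145 → 42 → 20 → 4 → 16 → 37  — not happy
375: 375 → 83 → 73 → 58 → 89 → 145 → 42 → 20 → 4 → 16 → 37 → 58  — not happy
376: 376 → 94 → 97 → 130 → 10 → 1  — happy
377: 377 → 107 → 50 → 25 → 29 → 85 → 89 → 145 → 42 → 20 → 4 → 16 → 37 → 58 → 89  — not happy
happy: 376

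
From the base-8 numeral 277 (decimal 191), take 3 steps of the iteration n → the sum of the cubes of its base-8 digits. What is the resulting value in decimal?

560

191 = (2,7,7)_8 → 2³ + 7³ + 7³ = 8 + 343 + 343 = 694
694 = (1,2,6,6)_8 → 1³ + 2³ + 6³ + 6³ = 1 + 8 + 216 + 216 = 441
441 = (6,7,1)_8 → 6³ + 7³ + 1³ = 216 + 343 + 1 = 560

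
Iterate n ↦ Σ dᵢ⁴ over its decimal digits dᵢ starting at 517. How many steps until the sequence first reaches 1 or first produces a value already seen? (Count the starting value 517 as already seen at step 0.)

517 → 3027
3027 → 2498
2498 → 10929
10929 → 13139
13139 → 6725
6725 → 4338
4338 → 4514
4514 → 1138
1138 → 4179
4179 → 9219
9219 → 13139  — 13139 repeats.
That took 11 steps.

11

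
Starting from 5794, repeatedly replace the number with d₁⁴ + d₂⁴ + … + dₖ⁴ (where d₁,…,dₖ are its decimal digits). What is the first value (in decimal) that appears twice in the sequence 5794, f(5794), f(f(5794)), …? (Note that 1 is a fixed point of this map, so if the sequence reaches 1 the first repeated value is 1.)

13139

5794 → 5⁴ + 7⁴ + 9⁴ + 4⁴ = 625 + 2401 + 6561 + 256 = 9843
9843 → 9⁴ + 8⁴ + 4⁴ + 3⁴ = 6561 + 4096 + 256 + 81 = 10994
10994 → 1⁴ + 0⁴ + 9⁴ + 9⁴ + 4⁴ = 1 + 0 + 6561 + 6561 + 256 = 13379
13379 → 1⁴ + 3⁴ + 3⁴ + 7⁴ + 9⁴ = 1 + 81 + 81 + 2401 + 6561 = 9125
9125 → 9⁴ + 1⁴ + 2⁴ + 5⁴ = 6561 + 1 + 16 + 625 = 7203
7203 → 7⁴ + 2⁴ + 0⁴ + 3⁴ = 2401 + 16 + 0 + 81 = 2498
2498 → 2⁴ + 4⁴ + 9⁴ + 8⁴ = 16 + 256 + 6561 + 4096 = 10929
10929 → 1⁴ + 0⁴ + 9⁴ + 2⁴ + 9⁴ = 1 + 0 + 6561 + 16 + 6561 = 13139
13139 → 1⁴ + 3⁴ + 1⁴ + 3⁴ + 9⁴ = 1 + 81 + 1 + 81 + 6561 = 6725
6725 → 6⁴ + 7⁴ + 2⁴ + 5⁴ = 1296 + 2401 + 16 + 625 = 4338
4338 → 4⁴ + 3⁴ + 3⁴ + 8⁴ = 256 + 81 + 81 + 4096 = 4514
4514 → 4⁴ + 5⁴ + 1⁴ + 4⁴ = 256 + 625 + 1 + 256 = 1138
1138 → 1⁴ + 1⁴ + 3⁴ + 8⁴ = 1 + 1 + 81 + 4096 = 4179
4179 → 4⁴ + 1⁴ + 7⁴ + 9⁴ = 256 + 1 + 2401 + 6561 = 9219
9219 → 9⁴ + 2⁴ + 1⁴ + 9⁴ = 6561 + 16 + 1 + 6561 = 13139  — 13139 already appeared earlier.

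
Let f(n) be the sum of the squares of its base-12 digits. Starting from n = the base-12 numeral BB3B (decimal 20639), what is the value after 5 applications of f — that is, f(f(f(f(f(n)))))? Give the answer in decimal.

104

20639 = (11,11,3,11)_12 → 11² + 11² + 3² + 11² = 121 + 121 + 9 + 121 = 372
372 = (2,7,0)_12 → 2² + 7² + 0² = 4 + 49 + 0 = 53
53 = (4,5)_12 → 4² + 5² = 16 + 25 = 41
41 = (3,5)_12 → 3² + 5² = 9 + 25 = 34
34 = (2,10)_12 → 2² + 10² = 4 + 100 = 104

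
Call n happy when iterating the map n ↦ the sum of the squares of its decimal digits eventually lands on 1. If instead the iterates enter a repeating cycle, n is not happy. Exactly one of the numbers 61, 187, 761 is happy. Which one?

61: 61 → 37 → 58 → 89 → 145 → 42 → 20 → 4 → 16 → 37  — repeats 37 (not happy)
187: 187 → 114 → 18 → 65 → 61 → 37 → 58 → 89 → 145 → 42 → 20 → 4 → 16 → 37  — repeats 37 (not happy)
761: 761 → 86 → 100 → 1  — reaches 1 (happy)

761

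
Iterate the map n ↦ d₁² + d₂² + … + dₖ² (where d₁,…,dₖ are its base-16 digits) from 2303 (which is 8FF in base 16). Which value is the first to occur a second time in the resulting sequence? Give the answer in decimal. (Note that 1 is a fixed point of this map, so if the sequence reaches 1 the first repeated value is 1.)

2303 = (8,15,15)_16 → 514
514 = (2,0,2)_16 → 8
8 = (8)_16 → 64
64 = (4,0)_16 → 16
16 = (1,0)_16 → 1  — reached the fixed point 1.
1 → 1, so 1 is the first repeated value.

1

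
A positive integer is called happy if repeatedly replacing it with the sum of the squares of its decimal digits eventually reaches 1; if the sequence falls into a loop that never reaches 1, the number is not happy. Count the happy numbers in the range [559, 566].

559: 559 → 131 → 11 → 2 → 4 → 16 → 37 → 58 → 89 → 145 → 42 → 20 → 4  — not happy
560: 560 → 61 → 37 → 58 → 89 → 145 → 42 → 20 → 4 → 16 → 37  — not happy
561: 561 → 62 → 40 → 16 → 37 → 58 → 89 → 145 → 42 → 20 → 4 → 16  — not happy
562: 562 → 65 → 61 → 37 → 58 → 89 → 145 → 42 → 20 → 4 → 16 → 37  — not happy
563: 563 → 70 → 49 → 97 → 130 → 10 → 1  — happy
564: 564 → 77 → 98 → 145 → 42 → 20 → 4 → 16 → 37 → 58 → 89 → 145  — not happy
565: 565 → 86 → 100 → 1  — happy
566: 566 → 97 → 130 → 10 → 1  — happy
happy: 563, 565, 566

3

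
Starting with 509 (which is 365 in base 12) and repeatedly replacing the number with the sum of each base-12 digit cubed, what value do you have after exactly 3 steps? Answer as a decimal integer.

190

509 = (3,6,5)_12 → 368
368 = (2,6,8)_12 → 736
736 = (5,1,4)_12 → 190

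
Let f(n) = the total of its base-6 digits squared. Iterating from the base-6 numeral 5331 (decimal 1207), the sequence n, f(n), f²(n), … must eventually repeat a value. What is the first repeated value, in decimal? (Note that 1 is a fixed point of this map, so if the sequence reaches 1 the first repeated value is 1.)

1207 = (5,3,3,1)_6 → 5² + 3² + 3² + 1² = 25 + 9 + 9 + 1 = 44
44 = (1,1,2)_6 → 1² + 1² + 2² = 1 + 1 + 4 = 6
6 = (1,0)_6 → 1² + 0² = 1 + 0 = 1  — reached the fixed point 1.
1 → 1, so 1 is the first repeated value.

1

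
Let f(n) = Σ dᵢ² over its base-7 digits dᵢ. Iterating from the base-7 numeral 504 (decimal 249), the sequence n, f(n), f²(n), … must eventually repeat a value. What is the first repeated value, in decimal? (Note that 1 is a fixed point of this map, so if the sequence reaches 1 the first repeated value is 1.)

45

249 = (5,0,4)_7 → 5² + 0² + 4² = 25 + 0 + 16 = 41
41 = (5,6)_7 → 5² + 6² = 25 + 36 = 61
61 = (1,1,5)_7 → 1² + 1² + 5² = 1 + 1 + 25 = 27
27 = (3,6)_7 → 3² + 6² = 9 + 36 = 45
45 = (6,3)_7 → 6² + 3² = 36 + 9 = 45  — 45 already appeared earlier.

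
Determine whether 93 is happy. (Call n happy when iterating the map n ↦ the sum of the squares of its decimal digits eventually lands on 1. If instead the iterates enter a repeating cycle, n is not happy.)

93 → 9² + 3² = 90
90 → 9² + 0² = 81
81 → 8² + 1² = 65
65 → 6² + 5² = 61
61 → 6² + 1² = 37
37 → 3² + 7² = 58
58 → 5² + 8² = 89
89 → 8² + 9² = 145
145 → 1² + 4² + 5² = 42
42 → 4² + 2² = 20
20 → 2² + 0² = 4
4 → 4² = 16
16 → 1² + 6² = 37  — 37 already seen; the sequence cycles without reaching 1.

not happy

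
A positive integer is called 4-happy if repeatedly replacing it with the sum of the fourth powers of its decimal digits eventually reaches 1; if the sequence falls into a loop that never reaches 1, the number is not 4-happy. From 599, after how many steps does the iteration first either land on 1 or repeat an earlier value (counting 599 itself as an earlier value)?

599 → 5⁴ + 9⁴ + 9⁴ = 625 + 6561 + 6561 = 13747
13747 → 1⁴ + 3⁴ + 7⁴ + 4⁴ + 7⁴ = 1 + 81 + 2401 + 256 + 2401 = 5140
5140 → 5⁴ + 1⁴ + 4⁴ + 0⁴ = 625 + 1 + 256 + 0 = 882
882 → 8⁴ + 8⁴ + 2⁴ = 4096 + 4096 + 16 = 8208
8208 → 8⁴ + 2⁴ + 0⁴ + 8⁴ = 4096 + 16 + 0 + 4096 = 8208  — 8208 repeats.
That took 5 steps.

5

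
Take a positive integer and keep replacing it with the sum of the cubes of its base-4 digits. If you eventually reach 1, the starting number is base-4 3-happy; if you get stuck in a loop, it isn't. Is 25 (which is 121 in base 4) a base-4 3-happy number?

base-4 3-happy

25 = (1,2,1)_4 → 10
10 = (2,2)_4 → 16
16 = (1,0,0)_4 → 1  — reached 1.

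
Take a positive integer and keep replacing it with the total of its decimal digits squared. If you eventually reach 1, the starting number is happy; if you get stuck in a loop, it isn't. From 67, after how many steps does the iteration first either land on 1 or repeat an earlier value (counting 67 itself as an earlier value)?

67 → 6² + 7² = 85
85 → 8² + 5² = 89
89 → 8² + 9² = 145
145 → 1² + 4² + 5² = 42
42 → 4² + 2² = 20
20 → 2² + 0² = 4
4 → 4² = 16
16 → 1² + 6² = 37
37 → 3² + 7² = 58
58 → 5² + 8² = 89  — 89 repeats.
That took 10 steps.

10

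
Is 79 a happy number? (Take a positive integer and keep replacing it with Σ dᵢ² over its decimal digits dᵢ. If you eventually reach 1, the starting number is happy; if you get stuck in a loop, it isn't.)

79 → 7² + 9² = 49 + 81 = 130
130 → 1² + 3² + 0² = 1 + 9 + 0 = 10
10 → 1² + 0² = 1 + 0 = 1  — reached 1.

happy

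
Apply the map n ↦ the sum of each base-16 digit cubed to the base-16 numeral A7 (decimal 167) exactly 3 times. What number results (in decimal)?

167 = (10,7)_16 → 10³ + 7³ = 1000 + 343 = 1343
1343 = (5,3,15)_16 → 5³ + 3³ + 15³ = 125 + 27 + 3375 = 3527
3527 = (13,12,7)_16 → 13³ + 12³ + 7³ = 2197 + 1728 + 343 = 4268

4268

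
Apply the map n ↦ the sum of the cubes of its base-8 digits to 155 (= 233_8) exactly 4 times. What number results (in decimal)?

476

155 = (2,3,3)_8 → 2³ + 3³ + 3³ = 62
62 = (7,6)_8 → 7³ + 6³ = 559
559 = (1,0,5,7)_8 → 1³ + 0³ + 5³ + 7³ = 469
469 = (7,2,5)_8 → 7³ + 2³ + 5³ = 476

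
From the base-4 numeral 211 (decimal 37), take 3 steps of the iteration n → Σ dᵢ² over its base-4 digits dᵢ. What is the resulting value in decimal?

2

37 = (2,1,1)_4 → 2² + 1² + 1² = 6
6 = (1,2)_4 → 1² + 2² = 5
5 = (1,1)_4 → 1² + 1² = 2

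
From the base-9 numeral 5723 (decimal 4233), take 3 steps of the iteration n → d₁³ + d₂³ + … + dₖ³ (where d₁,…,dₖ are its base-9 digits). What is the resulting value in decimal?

1

4233 = (5,7,2,3)_9 → 5³ + 7³ + 2³ + 3³ = 503
503 = (6,1,8)_9 → 6³ + 1³ + 8³ = 729
729 = (1,0,0,0)_9 → 1³ + 0³ + 0³ + 0³ = 1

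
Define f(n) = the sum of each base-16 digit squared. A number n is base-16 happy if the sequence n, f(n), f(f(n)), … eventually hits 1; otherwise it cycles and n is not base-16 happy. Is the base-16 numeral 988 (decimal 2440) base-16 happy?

not base-16 happy

2440 = (9,8,8)_16 → 9² + 8² + 8² = 209
209 = (13,1)_16 → 13² + 1² = 170
170 = (10,10)_16 → 10² + 10² = 200
200 = (12,8)_16 → 12² + 8² = 208
208 = (13,0)_16 → 13² + 0² = 169
169 = (10,9)_16 → 10² + 9² = 181
181 = (11,5)_16 → 11² + 5² = 146
146 = (9,2)_16 → 9² + 2² = 85
85 = (5,5)_16 → 5² + 5² = 50
50 = (3,2)_16 → 3² + 2² = 13
13 = (13)_16 → 13² = 169  — 169 already seen; the sequence cycles without reaching 1.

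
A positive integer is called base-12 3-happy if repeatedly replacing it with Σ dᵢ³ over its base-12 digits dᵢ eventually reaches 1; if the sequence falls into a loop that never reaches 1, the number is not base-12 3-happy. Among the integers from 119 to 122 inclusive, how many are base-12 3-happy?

119: 119 → 2060 → 548 → 1268 → 1753 → 10 → 1000 → 1611 → 1366 → 1854 → 1217 → 762 → 368 → 736 → 190 → 1028 → 856 → 1520 → 1728 → 1  — base-12 3-happy
120: 120 → 1000 → 1611 → 1366 → 1854 → 1217 → 762 → 368 → 736 → 190 → 1028 → 856 → 1520 → 1728 → 1  — base-12 3-happy
121: 121 → 1001 → 1672 → 1738 → 1001  — not base-12 3-happy
122: 122 → 1008 → 343 → 415 → 1351 → 1136 → 1855 → 1344 → 793 → 342 → 288 → 8 → 512 → 755 → 1464 → 1008  — not base-12 3-happy
base-12 3-happy: 119, 120

2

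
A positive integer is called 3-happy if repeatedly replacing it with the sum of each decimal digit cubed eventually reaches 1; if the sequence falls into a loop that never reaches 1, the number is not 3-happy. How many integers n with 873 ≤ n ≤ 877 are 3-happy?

1

873: 873 → 882 → 1032 → 36 → 243 → 99 → 1458 → 702 → 351 → 153 → 153  (repeats 153)
874: 874 → 919 → 1459 → 919  (repeats 919)
875: 875 → 980 → 1241 → 74 → 407 → 407  (repeats 407)
876: 876 → 1071 → 345 → 216 → 225 → 141 → 66 → 432 → 99 → 1458 → 702 → 351 → 153 → 153  (repeats 153)
877: 877 → 1198 → 1243 → 100 → 1  (reaches 1)
3-happy: 877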